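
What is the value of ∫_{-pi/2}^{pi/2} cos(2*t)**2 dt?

pi/2

Use the identity cos^2(2*t) = (1 + cos(4*t))/2.
An antiderivative is F(t) = t/2 + sin(4*t)/8.
Then F(pi/2) - F(-pi/2) = (pi/4) - (-pi/4) = pi/2.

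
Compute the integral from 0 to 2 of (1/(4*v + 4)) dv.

An antiderivative is F(v) = log(4*v + 4)/4.
Then F(2) - F(0) = (log(12)/4) - (log(2)/2) = log(3)/4.

log(3)/4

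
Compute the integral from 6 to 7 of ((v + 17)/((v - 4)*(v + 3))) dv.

-5*log(2) - 2*log(5) + 7*log(3)

Factor the denominator: v**2 - v - 12 = (v + 3)(v - 4).
Partial fractions: (v + 17)/((v - 4)*(v + 3)) = -2/(v + 3) + 3/(v - 4).
An antiderivative is F(v) = 3*log(v - 4) - 2*log(v + 3).
Then F(7) - F(6) = (log(27/100)) - (log(8/81)) = -5*log(2) - 2*log(5) + 7*log(3).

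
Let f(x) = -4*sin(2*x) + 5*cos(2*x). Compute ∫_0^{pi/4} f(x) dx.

An antiderivative is F(x) = 5*sin(2*x)/2 + 2*cos(2*x).
Then F(pi/4) - F(0) = (5/2) - (2) = 1/2.

1/2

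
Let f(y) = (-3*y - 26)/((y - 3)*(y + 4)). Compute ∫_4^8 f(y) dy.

Factor the denominator: y**2 + y - 12 = (y + 4)(y - 3).
Partial fractions: (-3*y - 26)/((y - 3)*(y + 4)) = 2/(y + 4) - 5/(y - 3).
An antiderivative is F(y) = -5*log(y - 3) + 2*log(y + 4).
Then F(8) - F(4) = (-5*log(5) + 2*log(3) + 4*log(2)) - (log(64)) = -5*log(5) - 2*log(2) + 2*log(3).

-5*log(5) - 2*log(2) + 2*log(3)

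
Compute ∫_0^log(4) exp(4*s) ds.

Let u = exp(s), so du = exp(s) ds. When s = 0, u = 1; when s = log(4), u = 4.
The integral becomes ∫ u**3 du from 1 to 4, with antiderivative u**4/4.
Back in s: F(s) = exp(4*s)/4.
Then F(log(4)) - F(0) = (64) - (1/4) = 255/4.

255/4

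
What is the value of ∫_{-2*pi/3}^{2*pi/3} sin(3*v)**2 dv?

2*pi/3

Use the identity sin^2(3*v) = (1 - cos(6*v))/2.
An antiderivative is F(v) = v/2 - sin(6*v)/12.
Then F(2*pi/3) - F(-2*pi/3) = (pi/3) - (-pi/3) = 2*pi/3.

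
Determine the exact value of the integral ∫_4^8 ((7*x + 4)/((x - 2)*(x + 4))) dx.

-4*log(2) + 7*log(3)

Factor the denominator: x**2 + 2*x - 8 = (x + 4)(x - 2).
Partial fractions: (7*x + 4)/((x - 2)*(x + 4)) = 4/(x + 4) + 3/(x - 2).
An antiderivative is F(x) = 3*log(x - 2) + 4*log(x + 4).
Then F(8) - F(4) = (11*log(2) + 7*log(3)) - (15*log(2)) = -4*log(2) + 7*log(3).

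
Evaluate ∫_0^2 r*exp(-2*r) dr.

Integrate by parts once (u = r, dv = exp(-2*r) dr).
An antiderivative is F(r) = (-2*r - 1)*exp(-2*r)/4.
Then F(2) - F(0) = (-5*exp(-4)/4) - (-1/4) = (-5 + exp(4))*exp(-4)/4.

(-5 + exp(4))*exp(-4)/4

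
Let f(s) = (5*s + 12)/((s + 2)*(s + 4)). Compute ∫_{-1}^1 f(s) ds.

Factor the denominator: s**2 + 6*s + 8 = (s + 4)(s + 2).
Partial fractions: (5*s + 12)/((s + 2)*(s + 4)) = 4/(s + 4) + 1/(s + 2).
An antiderivative is F(s) = log(s + 2) + 4*log(s + 4).
Then F(1) - F(-1) = (log(3) + 4*log(5)) - (log(81)) = -3*log(3) + 4*log(5).

-3*log(3) + 4*log(5)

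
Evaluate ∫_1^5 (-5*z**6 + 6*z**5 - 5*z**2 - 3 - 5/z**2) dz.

By the power rule, an antiderivative is F(z) = -5*z**7/7 + z**6 - 5*z**3/3 - 3*z + 5/z.
Then F(5) - F(1) = (-848419/21) - (13/21) = -848432/21.

-848432/21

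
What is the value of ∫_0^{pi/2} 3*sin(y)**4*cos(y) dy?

3/5

Let u = sin(y), so du = cos(y) dy. When y = 0, u = 0; when y = pi/2, u = 1.
The integral becomes 3·∫ u**4 du from 0 to 1, with antiderivative 3*u**5/5.
Back in y: F(y) = 3*sin(y)**5/5.
Then F(pi/2) - F(0) = (3/5) - (0) = 3/5.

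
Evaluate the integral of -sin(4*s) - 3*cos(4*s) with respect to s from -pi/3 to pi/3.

An antiderivative is F(s) = -3*sin(4*s)/4 + cos(4*s)/4.
Then F(pi/3) - F(-pi/3) = (-1/8 + 3*sqrt(3)/8) - (-3*sqrt(3)/8 - 1/8) = 3*sqrt(3)/4.

3*sqrt(3)/4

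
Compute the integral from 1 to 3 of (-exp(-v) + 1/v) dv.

-exp(-1) + exp(-3) + log(3)

An antiderivative is F(v) = log(v) + exp(-v).
Then F(3) - F(1) = (exp(-3) + log(3)) - (exp(-1)) = -exp(-1) + exp(-3) + log(3).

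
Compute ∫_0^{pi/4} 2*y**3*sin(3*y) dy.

sqrt(2)*(-96*pi - 128 + 9*pi**3 + 36*pi**2)/1728

Integrate by parts 3 times (u = y^3, dv = 2*sin(3*y) dy).
An antiderivative is F(y) = -2*y**3*cos(3*y)/3 + 2*y**2*sin(3*y)/3 + 4*y*cos(3*y)/9 - 4*sin(3*y)/27.
Then F(pi/4) - F(0) = (sqrt(2)*(-96*pi - 128 + 9*pi**3 + 36*pi**2)/1728) - (0) = sqrt(2)*(-96*pi - 128 + 9*pi**3 + 36*pi**2)/1728.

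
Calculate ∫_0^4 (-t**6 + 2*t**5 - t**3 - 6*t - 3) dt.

By the power rule, an antiderivative is F(t) = -t**7/7 + t**6/3 - t**4/4 - 3*t**2 - 3*t.
Then F(4) - F(0) = (-23084/21) - (0) = -23084/21.

-23084/21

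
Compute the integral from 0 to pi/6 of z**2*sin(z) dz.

Integrate by parts twice (u = z^2, dv = sin(z) dz).
An antiderivative is F(z) = -z**2*cos(z) + 2*z*sin(z) + 2*cos(z).
Then F(pi/6) - F(0) = (-sqrt(3)*pi**2/72 + pi/6 + sqrt(3)) - (2) = -2 - sqrt(3)*pi**2/72 + pi/6 + sqrt(3).

-2 - sqrt(3)*pi**2/72 + pi/6 + sqrt(3)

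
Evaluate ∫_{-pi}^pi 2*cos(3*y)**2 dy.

Use the identity cos^2(3*y) = (1 + cos(6*y))/2.
An antiderivative is F(y) = y + sin(6*y)/6.
Then F(pi) - F(-pi) = (pi) - (-pi) = 2*pi.

2*pi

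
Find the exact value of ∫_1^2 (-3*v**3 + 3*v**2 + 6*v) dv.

19/4

By the power rule, an antiderivative is F(v) = -3*v**4/4 + v**3 + 3*v**2.
Then F(2) - F(1) = (8) - (13/4) = 19/4.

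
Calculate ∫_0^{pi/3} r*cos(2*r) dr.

Integrate by parts once (u = r, dv = cos(2*r) dr).
An antiderivative is F(r) = r*sin(2*r)/2 + cos(2*r)/4.
Then F(pi/3) - F(0) = (-1/8 + sqrt(3)*pi/12) - (1/4) = -3/8 + sqrt(3)*pi/12.

-3/8 + sqrt(3)*pi/12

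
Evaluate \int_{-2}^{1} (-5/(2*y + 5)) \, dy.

-5*log(7)/2

An antiderivative is F(y) = -5*log(2*y + 5)/2.
Then F(1) - F(-2) = (-5*log(7)/2) - (0) = -5*log(7)/2.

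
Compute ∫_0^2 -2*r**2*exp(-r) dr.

Integrate by parts twice (u = r^2, dv = -2*exp(-r) dr).
An antiderivative is F(r) = (2*r**2 + 4*r + 4)*exp(-r).
Then F(2) - F(0) = (20*exp(-2)) - (4) = -4 + 20*exp(-2).

-4 + 20*exp(-2)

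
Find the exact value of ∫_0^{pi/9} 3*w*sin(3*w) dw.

Integrate by parts once (u = w, dv = 3*sin(3*w) dw).
An antiderivative is F(w) = -w*cos(3*w) + sin(3*w)/3.
Then F(pi/9) - F(0) = (-pi/18 + sqrt(3)/6) - (0) = -pi/18 + sqrt(3)/6.

-pi/18 + sqrt(3)/6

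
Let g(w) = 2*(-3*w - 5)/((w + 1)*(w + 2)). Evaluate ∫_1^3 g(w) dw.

-2*log(5) - 4*log(2) + 2*log(3)

Factor the denominator: w**2 + 3*w + 2 = (w + 2)(w + 1).
Partial fractions: 2*(-3*w - 5)/((w + 1)*(w + 2)) = -2/(w + 2) - 4/(w + 1).
An antiderivative is F(w) = -4*log(w + 1) - 2*log(w + 2).
Then F(3) - F(1) = (-8*log(2) - 2*log(5)) - (-4*log(2) - 2*log(3)) = -2*log(5) - 4*log(2) + 2*log(3).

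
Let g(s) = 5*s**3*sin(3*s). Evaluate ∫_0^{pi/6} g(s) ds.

Integrate by parts 3 times (u = s^3, dv = 5*sin(3*s) ds).
An antiderivative is F(s) = -5*s**3*cos(3*s)/3 + 5*s**2*sin(3*s)/3 + 10*s*cos(3*s)/9 - 10*sin(3*s)/27.
Then F(pi/6) - F(0) = (-10/27 + 5*pi**2/108) - (0) = -10/27 + 5*pi**2/108.

-10/27 + 5*pi**2/108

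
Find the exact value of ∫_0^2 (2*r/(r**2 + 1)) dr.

Let u = r**2 + 1, so du = 2*r dr. When r = 0, u = 1; when r = 2, u = 5.
The integral becomes ∫ 1/u du from 1 to 5, with antiderivative log(u).
Back in r: F(r) = log(r**2 + 1).
Then F(2) - F(0) = (log(5)) - (0) = log(5).

log(5)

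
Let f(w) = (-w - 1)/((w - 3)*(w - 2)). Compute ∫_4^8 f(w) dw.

-4*log(5) + 3*log(3)

Factor the denominator: w**2 - 5*w + 6 = (w - 2)(w - 3).
Partial fractions: (-w - 1)/((w - 3)*(w - 2)) = 3/(w - 2) - 4/(w - 3).
An antiderivative is F(w) = -4*log(w - 3) + 3*log(w - 2).
Then F(8) - F(4) = (-4*log(5) + 3*log(2) + 3*log(3)) - (log(8)) = -4*log(5) + 3*log(3).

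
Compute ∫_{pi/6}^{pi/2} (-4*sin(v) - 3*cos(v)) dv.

-2*sqrt(3) - 3/2

An antiderivative is F(v) = -3*sin(v) + 4*cos(v).
Then F(pi/2) - F(pi/6) = (-3) - (-3/2 + 2*sqrt(3)) = -2*sqrt(3) - 3/2.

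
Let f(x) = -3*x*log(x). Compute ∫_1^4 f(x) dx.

Integrate by parts once (u = ln x, dv = -3*x dx).
An antiderivative is F(x) = -3*x**2*(2*log(x) - 1)/4.
Then F(4) - F(1) = (12 - 48*log(2)) - (3/4) = 45/4 - 48*log(2).

45/4 - 48*log(2)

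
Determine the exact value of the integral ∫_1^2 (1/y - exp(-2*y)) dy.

-exp(-2)/2 + exp(-4)/2 + log(2)

An antiderivative is F(y) = log(y) + exp(-2*y)/2.
Then F(2) - F(1) = (exp(-4)/2 + log(2)) - (exp(-2)/2) = -exp(-2)/2 + exp(-4)/2 + log(2).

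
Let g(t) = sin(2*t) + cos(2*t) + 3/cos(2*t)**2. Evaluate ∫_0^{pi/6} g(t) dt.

1/4 + 7*sqrt(3)/4

An antiderivative is F(t) = sin(2*t)/2 - cos(2*t)/2 + 3*tan(2*t)/2.
Then F(pi/6) - F(0) = (-1/4 + 7*sqrt(3)/4) - (-1/2) = 1/4 + 7*sqrt(3)/4.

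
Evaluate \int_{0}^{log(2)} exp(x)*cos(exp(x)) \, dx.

-sin(1) + sin(2)

Let u = exp(x), so du = exp(x) dx. When x = 0, u = 1; when x = log(2), u = 2.
The integral becomes ∫ cos(u) du from 1 to 2, with antiderivative sin(u).
Back in x: F(x) = sin(exp(x)).
Then F(log(2)) - F(0) = (sin(2)) - (sin(1)) = -sin(1) + sin(2).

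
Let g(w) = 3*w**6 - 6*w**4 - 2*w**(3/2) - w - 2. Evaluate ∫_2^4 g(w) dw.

By the power rule, an antiderivative is F(w) = 3*w**7/7 - 4*w**(5/2)/5 - 6*w**5/5 - w**2/2 - 2*w.
Then F(4) - F(2) = (201296/35) - (366/35 - 16*sqrt(2)/5) = 16*sqrt(2)/5 + 40186/7.

16*sqrt(2)/5 + 40186/7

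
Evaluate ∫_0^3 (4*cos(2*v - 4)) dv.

2*sin(4) + 2*sin(2)

Let u = 2*v - 4, so du = 2 dv. When v = 0, u = -4; when v = 3, u = 2.
The integral becomes 2·∫ cos(u) du from -4 to 2, with antiderivative 2*sin(u).
Back in v: F(v) = 2*sin(2*v - 4).
Then F(3) - F(0) = (2*sin(2)) - (-2*sin(4)) = 2*sin(4) + 2*sin(2).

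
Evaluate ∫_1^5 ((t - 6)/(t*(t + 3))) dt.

log(8/25)

Factor the denominator: t**2 + 3*t = (t + 3)t.
Partial fractions: (t - 6)/(t*(t + 3)) = 3/(t + 3) - 2/t.
An antiderivative is F(t) = -2*log(t) + 3*log(t + 3).
Then F(5) - F(1) = (-2*log(5) + 9*log(2)) - (log(64)) = log(8/25).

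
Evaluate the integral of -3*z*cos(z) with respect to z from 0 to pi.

6

Integrate by parts once (u = z, dv = -3*cos(z) dz).
An antiderivative is F(z) = -3*z*sin(z) - 3*cos(z).
Then F(pi) - F(0) = (3) - (-3) = 6.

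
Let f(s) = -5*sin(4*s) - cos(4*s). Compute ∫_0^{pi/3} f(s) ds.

An antiderivative is F(s) = -sin(4*s)/4 + 5*cos(4*s)/4.
Then F(pi/3) - F(0) = (-5/8 + sqrt(3)/8) - (5/4) = -15/8 + sqrt(3)/8.

-15/8 + sqrt(3)/8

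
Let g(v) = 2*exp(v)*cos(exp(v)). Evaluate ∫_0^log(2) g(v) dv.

Let u = exp(v), so du = exp(v) dv. When v = 0, u = 1; when v = log(2), u = 2.
The integral becomes 2·∫ cos(u) du from 1 to 2, with antiderivative 2*sin(u).
Back in v: F(v) = 2*sin(exp(v)).
Then F(log(2)) - F(0) = (2*sin(2)) - (2*sin(1)) = -2*sin(1) + 2*sin(2).

-2*sin(1) + 2*sin(2)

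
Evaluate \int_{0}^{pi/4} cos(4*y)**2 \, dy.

pi/8

Use the identity cos^2(4*y) = (1 + cos(8*y))/2.
An antiderivative is F(y) = y/2 + sin(8*y)/16.
Then F(pi/4) - F(0) = (pi/8) - (0) = pi/8.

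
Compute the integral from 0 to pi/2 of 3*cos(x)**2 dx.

Use the identity cos^2(x) = (1 + cos(2*x))/2.
An antiderivative is F(x) = 3*x/2 + 3*sin(2*x)/4.
Then F(pi/2) - F(0) = (3*pi/4) - (0) = 3*pi/4.

3*pi/4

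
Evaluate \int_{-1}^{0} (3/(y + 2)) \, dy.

log(8)

An antiderivative is F(y) = 3*log(y + 2).
Then F(0) - F(-1) = (log(8)) - (0) = log(8).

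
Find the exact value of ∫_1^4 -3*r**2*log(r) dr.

Integrate by parts once (u = ln r, dv = -3*r**2 dr).
An antiderivative is F(r) = -r**3*(3*log(r) - 1)/3.
Then F(4) - F(1) = (64/3 - 128*log(2)) - (1/3) = 21 - 128*log(2).

21 - 128*log(2)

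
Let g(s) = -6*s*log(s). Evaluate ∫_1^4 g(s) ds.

Integrate by parts once (u = ln s, dv = -6*s ds).
An antiderivative is F(s) = -3*s**2*(2*log(s) - 1)/2.
Then F(4) - F(1) = (24 - 96*log(2)) - (3/2) = 45/2 - 96*log(2).

45/2 - 96*log(2)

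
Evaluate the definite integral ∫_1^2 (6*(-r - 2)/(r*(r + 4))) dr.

-6*log(2) - 3*log(3) + 3*log(5)

Factor the denominator: r**2 + 4*r = (r + 4)r.
Partial fractions: 6*(-r - 2)/(r*(r + 4)) = -3/(r + 4) - 3/r.
An antiderivative is F(r) = -3*log(r) - 3*log(r + 4).
Then F(2) - F(1) = (-6*log(2) - 3*log(3)) - (-3*log(5)) = -6*log(2) - 3*log(3) + 3*log(5).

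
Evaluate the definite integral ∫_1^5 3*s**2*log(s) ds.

-124/3 + 125*log(5)

Integrate by parts once (u = ln s, dv = 3*s**2 ds).
An antiderivative is F(s) = s**3*(3*log(s) - 1)/3.
Then F(5) - F(1) = (-125/3 + 125*log(5)) - (-1/3) = -124/3 + 125*log(5).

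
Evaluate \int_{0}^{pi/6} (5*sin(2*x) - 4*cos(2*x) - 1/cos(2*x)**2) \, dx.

5/4 - 3*sqrt(3)/2

An antiderivative is F(x) = -2*sin(2*x) - 5*cos(2*x)/2 - tan(2*x)/2.
Then F(pi/6) - F(0) = (-3*sqrt(3)/2 - 5/4) - (-5/2) = 5/4 - 3*sqrt(3)/2.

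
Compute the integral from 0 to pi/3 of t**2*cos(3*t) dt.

-2*pi/27

Integrate by parts twice (u = t^2, dv = cos(3*t) dt).
An antiderivative is F(t) = t**2*sin(3*t)/3 + 2*t*cos(3*t)/9 - 2*sin(3*t)/27.
Then F(pi/3) - F(0) = (-2*pi/27) - (0) = -2*pi/27.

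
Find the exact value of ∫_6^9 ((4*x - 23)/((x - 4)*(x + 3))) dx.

Factor the denominator: x**2 - x - 12 = (x + 3)(x - 4).
Partial fractions: (4*x - 23)/((x - 4)*(x + 3)) = 5/(x + 3) - 1/(x - 4).
An antiderivative is F(x) = -log(x - 4) + 5*log(x + 3).
Then F(9) - F(6) = (-log(5) + 5*log(3) + 10*log(2)) - (-log(2) + 10*log(3)) = -5*log(3) - log(5) + 11*log(2).

-5*log(3) - log(5) + 11*log(2)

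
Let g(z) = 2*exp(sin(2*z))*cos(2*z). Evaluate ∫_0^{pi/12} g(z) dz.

Let u = sin(2*z), so du = 2*cos(2*z) dz. When z = 0, u = 0; when z = pi/12, u = 1/2.
The integral becomes ∫ exp(u) du from 0 to 1/2, with antiderivative exp(u).
Back in z: F(z) = exp(sin(2*z)).
Then F(pi/12) - F(0) = (exp(1/2)) - (1) = -1 + exp(1/2).

-1 + exp(1/2)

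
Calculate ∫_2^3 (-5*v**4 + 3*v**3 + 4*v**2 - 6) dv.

By the power rule, an antiderivative is F(v) = -v**5 + 3*v**4/4 + 4*v**3/3 - 6*v.
Then F(3) - F(2) = (-657/4) - (-64/3) = -1715/12.

-1715/12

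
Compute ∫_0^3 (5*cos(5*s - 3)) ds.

sin(12) + sin(3)

Let u = 5*s - 3, so du = 5 ds. When s = 0, u = -3; when s = 3, u = 12.
The integral becomes ∫ cos(u) du from -3 to 12, with antiderivative sin(u).
Back in s: F(s) = sin(5*s - 3).
Then F(3) - F(0) = (sin(12)) - (-sin(3)) = sin(12) + sin(3).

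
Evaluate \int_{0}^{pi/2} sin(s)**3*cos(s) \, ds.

Let u = sin(s), so du = cos(s) ds. When s = 0, u = 0; when s = pi/2, u = 1.
The integral becomes ∫ u**3 du from 0 to 1, with antiderivative u**4/4.
Back in s: F(s) = sin(s)**4/4.
Then F(pi/2) - F(0) = (1/4) - (0) = 1/4.

1/4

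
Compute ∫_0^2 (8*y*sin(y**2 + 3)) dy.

4*cos(3) - 4*cos(7)

Let u = y**2 + 3, so du = 2*y dy. When y = 0, u = 3; when y = 2, u = 7.
The integral becomes 4·∫ sin(u) du from 3 to 7, with antiderivative -4*cos(u).
Back in y: F(y) = -4*cos(y**2 + 3).
Then F(2) - F(0) = (-4*cos(7)) - (-4*cos(3)) = 4*cos(3) - 4*cos(7).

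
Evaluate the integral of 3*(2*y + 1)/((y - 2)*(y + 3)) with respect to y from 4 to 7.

Factor the denominator: y**2 + y - 6 = (y + 3)(y - 2).
Partial fractions: 3*(2*y + 1)/((y - 2)*(y + 3)) = 3/(y + 3) + 3/(y - 2).
An antiderivative is F(y) = 3*log(y - 2) + 3*log(y + 3).
Then F(7) - F(4) = (3*log(2) + 6*log(5)) - (3*log(2) + 3*log(7)) = -3*log(7) + 6*log(5).

-3*log(7) + 6*log(5)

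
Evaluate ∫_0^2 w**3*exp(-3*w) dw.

2/27 - 122*exp(-6)/27

Integrate by parts 3 times (u = w^3, dv = exp(-3*w) dw).
An antiderivative is F(w) = (-9*w**3 - 9*w**2 - 6*w - 2)*exp(-3*w)/27.
Then F(2) - F(0) = (-122*exp(-6)/27) - (-2/27) = 2/27 - 122*exp(-6)/27.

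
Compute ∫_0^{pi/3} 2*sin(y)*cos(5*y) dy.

Use the identity sin(y)cos(5*y) = [sin(6*y) + sin(-4*y)]/2.
An antiderivative is F(y) = cos(4*y)/4 - cos(6*y)/6.
Then F(pi/3) - F(0) = (-7/24) - (1/12) = -3/8.

-3/8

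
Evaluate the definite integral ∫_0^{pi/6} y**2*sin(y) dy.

Integrate by parts twice (u = y^2, dv = sin(y) dy).
An antiderivative is F(y) = -y**2*cos(y) + 2*y*sin(y) + 2*cos(y).
Then F(pi/6) - F(0) = (-sqrt(3)*pi**2/72 + pi/6 + sqrt(3)) - (2) = -2 - sqrt(3)*pi**2/72 + pi/6 + sqrt(3).

-2 - sqrt(3)*pi**2/72 + pi/6 + sqrt(3)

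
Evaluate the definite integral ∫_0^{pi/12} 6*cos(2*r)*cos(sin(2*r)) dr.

Let u = sin(2*r), so du = 2*cos(2*r) dr. When r = 0, u = 0; when r = pi/12, u = 1/2.
The integral becomes 3·∫ cos(u) du from 0 to 1/2, with antiderivative 3*sin(u).
Back in r: F(r) = 3*sin(sin(2*r)).
Then F(pi/12) - F(0) = (3*sin(1/2)) - (0) = 3*sin(1/2).

3*sin(1/2)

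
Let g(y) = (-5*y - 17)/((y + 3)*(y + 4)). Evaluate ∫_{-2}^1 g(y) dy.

-3*log(5) - log(2)

Factor the denominator: y**2 + 7*y + 12 = (y + 4)(y + 3).
Partial fractions: (-5*y - 17)/((y + 3)*(y + 4)) = -3/(y + 4) - 2/(y + 3).
An antiderivative is F(y) = -2*log(y + 3) - 3*log(y + 4).
Then F(1) - F(-2) = (-3*log(5) - 4*log(2)) - (-log(8)) = -3*log(5) - log(2).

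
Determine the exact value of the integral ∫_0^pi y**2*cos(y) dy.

-2*pi

Integrate by parts twice (u = y^2, dv = cos(y) dy).
An antiderivative is F(y) = y**2*sin(y) + 2*y*cos(y) - 2*sin(y).
Then F(pi) - F(0) = (-2*pi) - (0) = -2*pi.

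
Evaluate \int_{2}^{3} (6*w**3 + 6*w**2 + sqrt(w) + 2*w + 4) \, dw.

By the power rule, an antiderivative is F(w) = 3*w**4/2 + 2*w**(3/2)/3 + 2*w**3 + w**2 + 4*w.
Then F(3) - F(2) = (2*sqrt(3) + 393/2) - (4*sqrt(2)/3 + 52) = -4*sqrt(2)/3 + 2*sqrt(3) + 289/2.

-4*sqrt(2)/3 + 2*sqrt(3) + 289/2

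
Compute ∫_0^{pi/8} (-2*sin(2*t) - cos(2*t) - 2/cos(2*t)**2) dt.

An antiderivative is F(t) = -sin(2*t)/2 + cos(2*t) - tan(2*t).
Then F(pi/8) - F(0) = (-1 + sqrt(2)/4) - (1) = -2 + sqrt(2)/4.

-2 + sqrt(2)/4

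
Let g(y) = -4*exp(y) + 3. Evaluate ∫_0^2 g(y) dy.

An antiderivative is F(y) = 3*y - 4*exp(y).
Then F(2) - F(0) = (6 - 4*exp(2)) - (-4) = 10 - 4*exp(2).

10 - 4*exp(2)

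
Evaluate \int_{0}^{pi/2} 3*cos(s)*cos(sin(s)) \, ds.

3*sin(1)

Let u = sin(s), so du = cos(s) ds. When s = 0, u = 0; when s = pi/2, u = 1.
The integral becomes 3·∫ cos(u) du from 0 to 1, with antiderivative 3*sin(u).
Back in s: F(s) = 3*sin(sin(s)).
Then F(pi/2) - F(0) = (3*sin(1)) - (0) = 3*sin(1).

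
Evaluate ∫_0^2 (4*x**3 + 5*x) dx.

By the power rule, an antiderivative is F(x) = x**4 + 5*x**2/2.
Then F(2) - F(0) = (26) - (0) = 26.

26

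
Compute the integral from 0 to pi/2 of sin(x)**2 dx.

Use the identity sin^2(x) = (1 - cos(2*x))/2.
An antiderivative is F(x) = x/2 - sin(2*x)/4.
Then F(pi/2) - F(0) = (pi/4) - (0) = pi/4.

pi/4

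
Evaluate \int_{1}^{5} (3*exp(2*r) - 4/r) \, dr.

-3*exp(2)/2 - 4*log(5) + 3*exp(10)/2

An antiderivative is F(r) = 3*exp(2*r)/2 - 4*log(r).
Then F(5) - F(1) = (-4*log(5) + 3*exp(10)/2) - (3*exp(2)/2) = -3*exp(2)/2 - 4*log(5) + 3*exp(10)/2.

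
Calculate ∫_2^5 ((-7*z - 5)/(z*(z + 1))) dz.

-5*log(5) + 3*log(2)

Factor the denominator: z**2 + z = (z + 1)z.
Partial fractions: (-7*z - 5)/(z*(z + 1)) = -2/(z + 1) - 5/z.
An antiderivative is F(z) = -5*log(z) - 2*log(z + 1).
Then F(5) - F(2) = (-5*log(5) - 2*log(3) - 2*log(2)) - (-5*log(2) - 2*log(3)) = -5*log(5) + 3*log(2).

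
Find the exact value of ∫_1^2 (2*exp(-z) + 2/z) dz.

An antiderivative is F(z) = 2*log(z) - 2*exp(-z).
Then F(2) - F(1) = (-2*exp(-2) + 2*log(2)) - (-2*exp(-1)) = -2*exp(-2) + 2*exp(-1) + 2*log(2).

-2*exp(-2) + 2*exp(-1) + 2*log(2)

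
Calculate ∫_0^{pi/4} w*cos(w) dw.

-1 + sqrt(2)*pi/8 + sqrt(2)/2

Integrate by parts once (u = w, dv = cos(w) dw).
An antiderivative is F(w) = w*sin(w) + cos(w).
Then F(pi/4) - F(0) = (sqrt(2)*(pi + 4)/8) - (1) = -1 + sqrt(2)*pi/8 + sqrt(2)/2.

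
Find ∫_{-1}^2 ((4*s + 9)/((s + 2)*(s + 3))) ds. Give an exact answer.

-log(2) + 3*log(5)

Factor the denominator: s**2 + 5*s + 6 = (s + 3)(s + 2).
Partial fractions: (4*s + 9)/((s + 2)*(s + 3)) = 3/(s + 3) + 1/(s + 2).
An antiderivative is F(s) = log(s + 2) + 3*log(s + 3).
Then F(2) - F(-1) = (2*log(2) + 3*log(5)) - (log(8)) = -log(2) + 3*log(5).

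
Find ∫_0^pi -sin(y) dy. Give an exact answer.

-2

An antiderivative is F(y) = cos(y).
Then F(pi) - F(0) = (-1) - (1) = -2.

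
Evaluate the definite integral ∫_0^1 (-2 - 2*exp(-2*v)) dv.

-3 + exp(-2)

An antiderivative is F(v) = -2*v + exp(-2*v).
Then F(1) - F(0) = (-2 + exp(-2)) - (1) = -3 + exp(-2).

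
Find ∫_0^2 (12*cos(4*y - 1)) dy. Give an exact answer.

Let u = 4*y - 1, so du = 4 dy. When y = 0, u = -1; when y = 2, u = 7.
The integral becomes 3·∫ cos(u) du from -1 to 7, with antiderivative 3*sin(u).
Back in y: F(y) = 3*sin(4*y - 1).
Then F(2) - F(0) = (3*sin(7)) - (-3*sin(1)) = 3*sin(7) + 3*sin(1).

3*sin(7) + 3*sin(1)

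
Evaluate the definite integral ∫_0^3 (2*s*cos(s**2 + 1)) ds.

Let u = s**2 + 1, so du = 2*s ds. When s = 0, u = 1; when s = 3, u = 10.
The integral becomes ∫ cos(u) du from 1 to 10, with antiderivative sin(u).
Back in s: F(s) = sin(s**2 + 1).
Then F(3) - F(0) = (sin(10)) - (sin(1)) = -sin(1) + sin(10).

-sin(1) + sin(10)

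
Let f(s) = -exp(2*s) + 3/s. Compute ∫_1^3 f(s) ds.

-exp(6)/2 + log(27) + exp(2)/2

An antiderivative is F(s) = -exp(2*s)/2 + 3*log(s).
Then F(3) - F(1) = (-exp(6)/2 + log(27)) - (-exp(2)/2) = -exp(6)/2 + log(27) + exp(2)/2.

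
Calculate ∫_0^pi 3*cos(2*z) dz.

0

An antiderivative is F(z) = 3*sin(2*z)/2.
Then F(pi) - F(0) = (0) - (0) = 0.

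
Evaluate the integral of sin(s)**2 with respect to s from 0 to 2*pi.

pi

Use the identity sin^2(s) = (1 - cos(2*s))/2.
An antiderivative is F(s) = s/2 - sin(2*s)/4.
Then F(2*pi) - F(0) = (pi) - (0) = pi.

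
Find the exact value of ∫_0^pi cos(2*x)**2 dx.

Use the identity cos^2(2*x) = (1 + cos(4*x))/2.
An antiderivative is F(x) = x/2 + sin(4*x)/8.
Then F(pi) - F(0) = (pi/2) - (0) = pi/2.

pi/2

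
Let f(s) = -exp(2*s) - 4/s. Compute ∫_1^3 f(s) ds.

An antiderivative is F(s) = -exp(2*s)/2 - 4*log(s).
Then F(3) - F(1) = (-exp(6)/2 - log(81)) - (-exp(2)/2) = -exp(6)/2 - log(81) + exp(2)/2.

-exp(6)/2 - log(81) + exp(2)/2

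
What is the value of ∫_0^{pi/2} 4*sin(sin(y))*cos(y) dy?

Let u = sin(y), so du = cos(y) dy. When y = 0, u = 0; when y = pi/2, u = 1.
The integral becomes 4·∫ sin(u) du from 0 to 1, with antiderivative -4*cos(u).
Back in y: F(y) = -4*cos(sin(y)).
Then F(pi/2) - F(0) = (-4*cos(1)) - (-4) = 4 - 4*cos(1).

4 - 4*cos(1)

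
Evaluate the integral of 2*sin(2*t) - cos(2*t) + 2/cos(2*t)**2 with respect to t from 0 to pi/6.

An antiderivative is F(t) = -sin(2*t)/2 - cos(2*t) + tan(2*t).
Then F(pi/6) - F(0) = (-1/2 + 3*sqrt(3)/4) - (-1) = 1/2 + 3*sqrt(3)/4.

1/2 + 3*sqrt(3)/4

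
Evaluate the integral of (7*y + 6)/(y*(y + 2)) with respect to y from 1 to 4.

10*log(2)

Factor the denominator: y**2 + 2*y = (y + 2)y.
Partial fractions: (7*y + 6)/(y*(y + 2)) = 4/(y + 2) + 3/y.
An antiderivative is F(y) = 3*log(y) + 4*log(y + 2).
Then F(4) - F(1) = (4*log(3) + 10*log(2)) - (log(81)) = 10*log(2).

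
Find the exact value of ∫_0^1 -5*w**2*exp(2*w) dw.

Integrate by parts twice (u = w^2, dv = -5*exp(2*w) dw).
An antiderivative is F(w) = (-10*w**2 + 10*w - 5)*exp(2*w)/4.
Then F(1) - F(0) = (-5*exp(2)/4) - (-5/4) = 5/4 - 5*exp(2)/4.

5/4 - 5*exp(2)/4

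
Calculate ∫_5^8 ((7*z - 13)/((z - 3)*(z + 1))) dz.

Factor the denominator: z**2 - 2*z - 3 = (z + 1)(z - 3).
Partial fractions: (7*z - 13)/((z - 3)*(z + 1)) = 5/(z + 1) + 2/(z - 3).
An antiderivative is F(z) = 2*log(z - 3) + 5*log(z + 1).
Then F(8) - F(5) = (2*log(5) + 10*log(3)) - (7*log(2) + 5*log(3)) = -7*log(2) + 2*log(5) + 5*log(3).

-7*log(2) + 2*log(5) + 5*log(3)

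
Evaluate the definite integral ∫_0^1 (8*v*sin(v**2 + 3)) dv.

4*cos(3) - 4*cos(4)

Let u = v**2 + 3, so du = 2*v dv. When v = 0, u = 3; when v = 1, u = 4.
The integral becomes 4·∫ sin(u) du from 3 to 4, with antiderivative -4*cos(u).
Back in v: F(v) = -4*cos(v**2 + 3).
Then F(1) - F(0) = (-4*cos(4)) - (-4*cos(3)) = 4*cos(3) - 4*cos(4).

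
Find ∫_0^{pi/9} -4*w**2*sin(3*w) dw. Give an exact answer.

-4*sqrt(3)*pi/81 + 2*pi**2/243 + 4/27

Integrate by parts twice (u = w^2, dv = -4*sin(3*w) dw).
An antiderivative is F(w) = 4*w**2*cos(3*w)/3 - 8*w*sin(3*w)/9 - 8*cos(3*w)/27.
Then F(pi/9) - F(0) = (-4*sqrt(3)*pi/81 - 4/27 + 2*pi**2/243) - (-8/27) = -4*sqrt(3)*pi/81 + 2*pi**2/243 + 4/27.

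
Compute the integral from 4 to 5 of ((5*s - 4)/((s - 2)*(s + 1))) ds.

-3*log(5) + log(2) + 5*log(3)

Factor the denominator: s**2 - s - 2 = (s + 1)(s - 2).
Partial fractions: (5*s - 4)/((s - 2)*(s + 1)) = 3/(s + 1) + 2/(s - 2).
An antiderivative is F(s) = 2*log(s - 2) + 3*log(s + 1).
Then F(5) - F(4) = (3*log(2) + 5*log(3)) - (2*log(2) + 3*log(5)) = -3*log(5) + log(2) + 5*log(3).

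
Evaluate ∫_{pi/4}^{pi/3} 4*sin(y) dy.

-2 + 2*sqrt(2)

An antiderivative is F(y) = -4*cos(y).
Then F(pi/3) - F(pi/4) = (-2) - (-2*sqrt(2)) = -2 + 2*sqrt(2).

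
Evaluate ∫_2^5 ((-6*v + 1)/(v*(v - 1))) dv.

Factor the denominator: v**2 - v = v(v - 1).
Partial fractions: (-6*v + 1)/(v*(v - 1)) = -1/v - 5/(v - 1).
An antiderivative is F(v) = -log(v) - 5*log(v - 1).
Then F(5) - F(2) = (-10*log(2) - log(5)) - (-log(2)) = -9*log(2) - log(5).

-9*log(2) - log(5)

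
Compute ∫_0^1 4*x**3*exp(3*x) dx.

Integrate by parts 3 times (u = x^3, dv = 4*exp(3*x) dx).
An antiderivative is F(x) = (36*x**3 - 36*x**2 + 24*x - 8)*exp(3*x)/27.
Then F(1) - F(0) = (16*exp(3)/27) - (-8/27) = 8/27 + 16*exp(3)/27.

8/27 + 16*exp(3)/27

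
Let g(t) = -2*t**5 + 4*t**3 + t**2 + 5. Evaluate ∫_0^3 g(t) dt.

-138

By the power rule, an antiderivative is F(t) = -t**6/3 + t**4 + t**3/3 + 5*t.
Then F(3) - F(0) = (-138) - (0) = -138.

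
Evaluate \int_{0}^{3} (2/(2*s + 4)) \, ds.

Let u = 2*s + 4, so du = 2 ds. When s = 0, u = 4; when s = 3, u = 10.
The integral becomes ∫ 1/u du from 4 to 10, with antiderivative log(u).
Back in s: F(s) = log(2*s + 4).
Then F(3) - F(0) = (log(10)) - (log(4)) = log(5/2).

log(5/2)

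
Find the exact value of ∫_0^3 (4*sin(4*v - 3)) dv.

cos(3) - cos(9)

Let u = 4*v - 3, so du = 4 dv. When v = 0, u = -3; when v = 3, u = 9.
The integral becomes ∫ sin(u) du from -3 to 9, with antiderivative -cos(u).
Back in v: F(v) = -cos(4*v - 3).
Then F(3) - F(0) = (-cos(9)) - (-cos(3)) = cos(3) - cos(9).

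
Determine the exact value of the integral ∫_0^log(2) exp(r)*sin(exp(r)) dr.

Let u = exp(r), so du = exp(r) dr. When r = 0, u = 1; when r = log(2), u = 2.
The integral becomes ∫ sin(u) du from 1 to 2, with antiderivative -cos(u).
Back in r: F(r) = -cos(exp(r)).
Then F(log(2)) - F(0) = (-cos(2)) - (-cos(1)) = -cos(2) + cos(1).

-cos(2) + cos(1)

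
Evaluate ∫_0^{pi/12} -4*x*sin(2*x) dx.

-1/2 + sqrt(3)*pi/12

Integrate by parts once (u = x, dv = -4*sin(2*x) dx).
An antiderivative is F(x) = 2*x*cos(2*x) - sin(2*x).
Then F(pi/12) - F(0) = (-1/2 + sqrt(3)*pi/12) - (0) = -1/2 + sqrt(3)*pi/12.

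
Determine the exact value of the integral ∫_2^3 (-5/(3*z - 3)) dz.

An antiderivative is F(z) = -5*log(3*z - 3)/3.
Then F(3) - F(2) = (-5*log(6)/3) - (-5*log(3)/3) = -5*log(2)/3.

-5*log(2)/3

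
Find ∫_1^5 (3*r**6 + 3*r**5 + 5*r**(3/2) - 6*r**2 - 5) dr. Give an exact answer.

50*sqrt(5) + 287166/7

By the power rule, an antiderivative is F(r) = 3*r**7/7 + r**6/2 + 2*r**(5/2) - 2*r**3 - 5*r.
Then F(5) - F(1) = (50*sqrt(5) + 574275/14) - (-57/14) = 50*sqrt(5) + 287166/7.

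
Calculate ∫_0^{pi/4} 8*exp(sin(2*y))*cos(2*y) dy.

Let u = sin(2*y), so du = 2*cos(2*y) dy. When y = 0, u = 0; when y = pi/4, u = 1.
The integral becomes 4·∫ exp(u) du from 0 to 1, with antiderivative 4*exp(u).
Back in y: F(y) = 4*exp(sin(2*y)).
Then F(pi/4) - F(0) = (4*E) - (4) = -4 + 4*E.

-4 + 4*E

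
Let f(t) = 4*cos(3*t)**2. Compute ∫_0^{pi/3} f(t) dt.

2*pi/3

Use the identity cos^2(3*t) = (1 + cos(6*t))/2.
An antiderivative is F(t) = 2*t + sin(6*t)/3.
Then F(pi/3) - F(0) = (2*pi/3) - (0) = 2*pi/3.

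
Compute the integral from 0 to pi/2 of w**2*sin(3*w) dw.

Integrate by parts twice (u = w^2, dv = sin(3*w) dw).
An antiderivative is F(w) = -w**2*cos(3*w)/3 + 2*w*sin(3*w)/9 + 2*cos(3*w)/27.
Then F(pi/2) - F(0) = (-pi/9) - (2/27) = -pi/9 - 2/27.

-pi/9 - 2/27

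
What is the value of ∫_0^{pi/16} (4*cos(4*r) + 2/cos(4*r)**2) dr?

An antiderivative is F(r) = sin(4*r) + tan(4*r)/2.
Then F(pi/16) - F(0) = (1/2 + sqrt(2)/2) - (0) = 1/2 + sqrt(2)/2.

1/2 + sqrt(2)/2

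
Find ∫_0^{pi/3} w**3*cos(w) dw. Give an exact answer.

-sqrt(3)*pi + sqrt(3)*pi**3/54 + pi**2/6 + 3

Integrate by parts 3 times (u = w^3, dv = cos(w) dw).
An antiderivative is F(w) = w**3*sin(w) + 3*w**2*cos(w) - 6*w*sin(w) - 6*cos(w).
Then F(pi/3) - F(0) = (-sqrt(3)*pi - 3 + sqrt(3)*pi**3/54 + pi**2/6) - (-6) = -sqrt(3)*pi + sqrt(3)*pi**3/54 + pi**2/6 + 3.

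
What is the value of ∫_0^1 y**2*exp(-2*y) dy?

Integrate by parts twice (u = y^2, dv = exp(-2*y) dy).
An antiderivative is F(y) = (-2*y**2 - 2*y - 1)*exp(-2*y)/4.
Then F(1) - F(0) = (-5*exp(-2)/4) - (-1/4) = (-5 + exp(2))*exp(-2)/4.

(-5 + exp(2))*exp(-2)/4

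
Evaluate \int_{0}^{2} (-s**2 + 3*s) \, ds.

By the power rule, an antiderivative is F(s) = -s**3/3 + 3*s**2/2.
Then F(2) - F(0) = (10/3) - (0) = 10/3.

10/3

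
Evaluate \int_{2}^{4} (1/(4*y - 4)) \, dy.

An antiderivative is F(y) = log(4*y - 4)/4.
Then F(4) - F(2) = (log(12)/4) - (log(2)/2) = log(3)/4.

log(3)/4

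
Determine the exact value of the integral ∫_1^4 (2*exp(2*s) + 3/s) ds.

An antiderivative is F(s) = exp(2*s) + 3*log(s).
Then F(4) - F(1) = (log(64) + exp(8)) - (exp(2)) = -exp(2) + log(64) + exp(8).

-exp(2) + log(64) + exp(8)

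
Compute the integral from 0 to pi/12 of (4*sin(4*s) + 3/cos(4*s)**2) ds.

1/2 + 3*sqrt(3)/4

An antiderivative is F(s) = -cos(4*s) + 3*tan(4*s)/4.
Then F(pi/12) - F(0) = (-1/2 + 3*sqrt(3)/4) - (-1) = 1/2 + 3*sqrt(3)/4.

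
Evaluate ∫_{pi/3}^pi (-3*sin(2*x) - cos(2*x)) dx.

An antiderivative is F(x) = -sin(2*x)/2 + 3*cos(2*x)/2.
Then F(pi) - F(pi/3) = (3/2) - (-3/4 - sqrt(3)/4) = sqrt(3)/4 + 9/4.

sqrt(3)/4 + 9/4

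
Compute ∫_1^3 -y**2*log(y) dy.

26/9 - 9*log(3)

Integrate by parts once (u = ln y, dv = -y**2 dy).
An antiderivative is F(y) = -y**3*(3*log(y) - 1)/9.
Then F(3) - F(1) = (3 - 9*log(3)) - (1/9) = 26/9 - 9*log(3).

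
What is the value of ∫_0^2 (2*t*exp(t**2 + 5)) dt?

-exp(5) + exp(9)

Let u = t**2 + 5, so du = 2*t dt. When t = 0, u = 5; when t = 2, u = 9.
The integral becomes ∫ exp(u) du from 5 to 9, with antiderivative exp(u).
Back in t: F(t) = exp(t**2 + 5).
Then F(2) - F(0) = (exp(9)) - (exp(5)) = -exp(5) + exp(9).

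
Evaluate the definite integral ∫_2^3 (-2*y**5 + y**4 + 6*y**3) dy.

By the power rule, an antiderivative is F(y) = -y**6/3 + y**5/5 + 3*y**4/2.
Then F(3) - F(2) = (-729/10) - (136/15) = -2459/30.

-2459/30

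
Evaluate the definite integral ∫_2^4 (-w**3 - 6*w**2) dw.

By the power rule, an antiderivative is F(w) = -w**4/4 - 2*w**3.
Then F(4) - F(2) = (-192) - (-20) = -172.

-172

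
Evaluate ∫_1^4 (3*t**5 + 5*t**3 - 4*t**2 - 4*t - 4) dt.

8961/4

By the power rule, an antiderivative is F(t) = t**6/2 + 5*t**4/4 - 4*t**3/3 - 2*t**2 - 4*t.
Then F(4) - F(1) = (6704/3) - (-67/12) = 8961/4.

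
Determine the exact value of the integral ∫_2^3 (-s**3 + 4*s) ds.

By the power rule, an antiderivative is F(s) = -s**4/4 + 2*s**2.
Then F(3) - F(2) = (-9/4) - (4) = -25/4.

-25/4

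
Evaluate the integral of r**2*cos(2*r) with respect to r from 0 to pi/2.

Integrate by parts twice (u = r^2, dv = cos(2*r) dr).
An antiderivative is F(r) = r**2*sin(2*r)/2 + r*cos(2*r)/2 - sin(2*r)/4.
Then F(pi/2) - F(0) = (-pi/4) - (0) = -pi/4.

-pi/4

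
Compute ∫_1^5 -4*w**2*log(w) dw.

Integrate by parts once (u = ln w, dv = -4*w**2 dw).
An antiderivative is F(w) = -4*w**3*(3*log(w) - 1)/9.
Then F(5) - F(1) = (500/9 - 500*log(5)/3) - (4/9) = 496/9 - 500*log(5)/3.

496/9 - 500*log(5)/3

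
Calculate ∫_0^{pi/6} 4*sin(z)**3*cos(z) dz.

1/16

Let u = sin(z), so du = cos(z) dz. When z = 0, u = 0; when z = pi/6, u = 1/2.
The integral becomes 4·∫ u**3 du from 0 to 1/2, with antiderivative u**4.
Back in z: F(z) = sin(z)**4.
Then F(pi/6) - F(0) = (1/16) - (0) = 1/16.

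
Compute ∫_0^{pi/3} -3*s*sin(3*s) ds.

Integrate by parts once (u = s, dv = -3*sin(3*s) ds).
An antiderivative is F(s) = s*cos(3*s) - sin(3*s)/3.
Then F(pi/3) - F(0) = (-pi/3) - (0) = -pi/3.

-pi/3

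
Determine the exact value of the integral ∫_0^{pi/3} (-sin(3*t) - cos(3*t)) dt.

An antiderivative is F(t) = -sin(3*t)/3 + cos(3*t)/3.
Then F(pi/3) - F(0) = (-1/3) - (1/3) = -2/3.

-2/3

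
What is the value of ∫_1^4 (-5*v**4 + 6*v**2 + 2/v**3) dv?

-14337/16

By the power rule, an antiderivative is F(v) = -v**5 + 2*v**3 - 1/v**2.
Then F(4) - F(1) = (-14337/16) - (0) = -14337/16.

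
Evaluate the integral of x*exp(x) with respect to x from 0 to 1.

Integrate by parts once (u = x, dv = exp(x) dx).
An antiderivative is F(x) = (x - 1)*exp(x).
Then F(1) - F(0) = (0) - (-1) = 1.

1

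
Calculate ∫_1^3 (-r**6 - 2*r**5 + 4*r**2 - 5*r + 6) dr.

-3698/7

By the power rule, an antiderivative is F(r) = -r**7/7 - r**6/3 + 4*r**3/3 - 5*r**2/2 + 6*r.
Then F(3) - F(1) = (-7335/14) - (61/14) = -3698/7.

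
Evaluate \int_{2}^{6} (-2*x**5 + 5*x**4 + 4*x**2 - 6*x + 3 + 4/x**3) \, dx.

By the power rule, an antiderivative is F(x) = -x**6/3 + x**5 + 4*x**3/3 - 3*x**2 + 3*x - 2/x**2.
Then F(6) - F(2) = (-136405/18) - (89/6) = -68336/9.

-68336/9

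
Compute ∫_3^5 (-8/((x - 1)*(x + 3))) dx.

Factor the denominator: x**2 + 2*x - 3 = (x + 3)(x - 1).
Partial fractions: -8/((x - 1)*(x + 3)) = 2/(x + 3) - 2/(x - 1).
An antiderivative is F(x) = -2*log(x - 1) + 2*log(x + 3).
Then F(5) - F(3) = (log(4)) - (log(9)) = log(4/9).

log(4/9)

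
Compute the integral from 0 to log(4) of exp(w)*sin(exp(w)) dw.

cos(1) - cos(4)

Let u = exp(w), so du = exp(w) dw. When w = 0, u = 1; when w = log(4), u = 4.
The integral becomes ∫ sin(u) du from 1 to 4, with antiderivative -cos(u).
Back in w: F(w) = -cos(exp(w)).
Then F(log(4)) - F(0) = (-cos(4)) - (-cos(1)) = cos(1) - cos(4).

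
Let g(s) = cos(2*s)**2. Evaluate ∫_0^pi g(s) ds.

pi/2

Use the identity cos^2(2*s) = (1 + cos(4*s))/2.
An antiderivative is F(s) = s/2 + sin(4*s)/8.
Then F(pi) - F(0) = (pi/2) - (0) = pi/2.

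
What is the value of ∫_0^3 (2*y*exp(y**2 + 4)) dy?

-exp(4) + exp(13)

Let u = y**2 + 4, so du = 2*y dy. When y = 0, u = 4; when y = 3, u = 13.
The integral becomes ∫ exp(u) du from 4 to 13, with antiderivative exp(u).
Back in y: F(y) = exp(y**2 + 4).
Then F(3) - F(0) = (exp(13)) - (exp(4)) = -exp(4) + exp(13).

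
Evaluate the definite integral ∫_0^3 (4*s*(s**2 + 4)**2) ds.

Let u = s**2 + 4, so du = 2*s ds. When s = 0, u = 4; when s = 3, u = 13.
The integral becomes 2·∫ u**2 du from 4 to 13, with antiderivative 2*u**3/3.
Back in s: F(s) = 2*(s**2 + 4)**3/3.
Then F(3) - F(0) = (4394/3) - (128/3) = 1422.

1422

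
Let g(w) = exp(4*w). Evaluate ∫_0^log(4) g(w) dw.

255/4

Let u = exp(w), so du = exp(w) dw. When w = 0, u = 1; when w = log(4), u = 4.
The integral becomes ∫ u**3 du from 1 to 4, with antiderivative u**4/4.
Back in w: F(w) = exp(4*w)/4.
Then F(log(4)) - F(0) = (64) - (1/4) = 255/4.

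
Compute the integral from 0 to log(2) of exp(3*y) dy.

7/3

Let u = exp(y), so du = exp(y) dy. When y = 0, u = 1; when y = log(2), u = 2.
The integral becomes ∫ u**2 du from 1 to 2, with antiderivative u**3/3.
Back in y: F(y) = exp(3*y)/3.
Then F(log(2)) - F(0) = (8/3) - (1/3) = 7/3.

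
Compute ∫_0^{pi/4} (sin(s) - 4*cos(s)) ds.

An antiderivative is F(s) = -4*sin(s) - cos(s).
Then F(pi/4) - F(0) = (-5*sqrt(2)/2) - (-1) = 1 - 5*sqrt(2)/2.

1 - 5*sqrt(2)/2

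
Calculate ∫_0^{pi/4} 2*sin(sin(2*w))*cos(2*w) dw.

1 - cos(1)

Let u = sin(2*w), so du = 2*cos(2*w) dw. When w = 0, u = 0; when w = pi/4, u = 1.
The integral becomes ∫ sin(u) du from 0 to 1, with antiderivative -cos(u).
Back in w: F(w) = -cos(sin(2*w)).
Then F(pi/4) - F(0) = (-cos(1)) - (-1) = 1 - cos(1).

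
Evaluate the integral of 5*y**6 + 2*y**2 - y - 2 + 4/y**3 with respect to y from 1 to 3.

99070/63

By the power rule, an antiderivative is F(y) = 5*y**7/7 + 2*y**3/3 - y**2/2 - 2*y - 2/y**2.
Then F(3) - F(1) = (197747/126) - (-131/42) = 99070/63.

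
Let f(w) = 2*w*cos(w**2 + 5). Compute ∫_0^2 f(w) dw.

sin(9) - sin(5)

Let u = w**2 + 5, so du = 2*w dw. When w = 0, u = 5; when w = 2, u = 9.
The integral becomes ∫ cos(u) du from 5 to 9, with antiderivative sin(u).
Back in w: F(w) = sin(w**2 + 5).
Then F(2) - F(0) = (sin(9)) - (sin(5)) = sin(9) - sin(5).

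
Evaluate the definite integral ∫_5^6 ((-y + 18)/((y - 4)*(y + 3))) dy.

Factor the denominator: y**2 - y - 12 = (y + 3)(y - 4).
Partial fractions: (-y + 18)/((y - 4)*(y + 3)) = -3/(y + 3) + 2/(y - 4).
An antiderivative is F(y) = 2*log(y - 4) - 3*log(y + 3).
Then F(6) - F(5) = (-6*log(3) + 2*log(2)) - (-9*log(2)) = -6*log(3) + 11*log(2).

-6*log(3) + 11*log(2)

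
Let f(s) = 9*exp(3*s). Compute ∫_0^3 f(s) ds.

Let u = 3*s, so du = 3 ds. When s = 0, u = 0; when s = 3, u = 9.
The integral becomes 3·∫ exp(u) du from 0 to 9, with antiderivative 3*exp(u).
Back in s: F(s) = 3*exp(3*s).
Then F(3) - F(0) = (3*exp(9)) - (3) = -3 + 3*exp(9).

-3 + 3*exp(9)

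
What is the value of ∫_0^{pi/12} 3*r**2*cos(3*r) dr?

sqrt(2)*(-32 + pi**2 + 8*pi)/288

Integrate by parts twice (u = r^2, dv = 3*cos(3*r) dr).
An antiderivative is F(r) = r**2*sin(3*r) + 2*r*cos(3*r)/3 - 2*sin(3*r)/9.
Then F(pi/12) - F(0) = (sqrt(2)*(-32 + pi**2 + 8*pi)/288) - (0) = sqrt(2)*(-32 + pi**2 + 8*pi)/288.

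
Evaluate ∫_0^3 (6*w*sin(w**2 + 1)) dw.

3*cos(1) - 3*cos(10)

Let u = w**2 + 1, so du = 2*w dw. When w = 0, u = 1; when w = 3, u = 10.
The integral becomes 3·∫ sin(u) du from 1 to 10, with antiderivative -3*cos(u).
Back in w: F(w) = -3*cos(w**2 + 1).
Then F(3) - F(0) = (-3*cos(10)) - (-3*cos(1)) = 3*cos(1) - 3*cos(10).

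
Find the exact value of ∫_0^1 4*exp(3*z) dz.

An antiderivative is F(z) = 4*exp(3*z)/3.
Then F(1) - F(0) = (4*exp(3)/3) - (4/3) = -4/3 + 4*exp(3)/3.

-4/3 + 4*exp(3)/3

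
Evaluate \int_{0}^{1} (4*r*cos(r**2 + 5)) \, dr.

2*sin(6) - 2*sin(5)

Let u = r**2 + 5, so du = 2*r dr. When r = 0, u = 5; when r = 1, u = 6.
The integral becomes 2·∫ cos(u) du from 5 to 6, with antiderivative 2*sin(u).
Back in r: F(r) = 2*sin(r**2 + 5).
Then F(1) - F(0) = (2*sin(6)) - (2*sin(5)) = 2*sin(6) - 2*sin(5).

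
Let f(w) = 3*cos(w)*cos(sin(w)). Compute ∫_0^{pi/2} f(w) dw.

Let u = sin(w), so du = cos(w) dw. When w = 0, u = 0; when w = pi/2, u = 1.
The integral becomes 3·∫ cos(u) du from 0 to 1, with antiderivative 3*sin(u).
Back in w: F(w) = 3*sin(sin(w)).
Then F(pi/2) - F(0) = (3*sin(1)) - (0) = 3*sin(1).

3*sin(1)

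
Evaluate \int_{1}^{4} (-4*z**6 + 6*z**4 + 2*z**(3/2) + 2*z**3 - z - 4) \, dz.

-280046/35

By the power rule, an antiderivative is F(z) = -4*z**7/7 + 4*z**(5/2)/5 + 6*z**5/5 + z**4/2 - z**2/2 - 4*z.
Then F(4) - F(1) = (-280136/35) - (-18/7) = -280046/35.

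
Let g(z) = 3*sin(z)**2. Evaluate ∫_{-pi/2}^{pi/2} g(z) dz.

Use the identity sin^2(z) = (1 - cos(2*z))/2.
An antiderivative is F(z) = 3*z/2 - 3*sin(2*z)/4.
Then F(pi/2) - F(-pi/2) = (3*pi/4) - (-3*pi/4) = 3*pi/2.

3*pi/2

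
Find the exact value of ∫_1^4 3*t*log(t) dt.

-45/4 + 48*log(2)

Integrate by parts once (u = ln t, dv = 3*t dt).
An antiderivative is F(t) = 3*t**2*(2*log(t) - 1)/4.
Then F(4) - F(1) = (-12 + 48*log(2)) - (-3/4) = -45/4 + 48*log(2).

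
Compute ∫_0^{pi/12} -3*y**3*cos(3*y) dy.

Integrate by parts 3 times (u = y^3, dv = -3*cos(3*y) dy).
An antiderivative is F(y) = -y**3*sin(3*y) - y**2*cos(3*y) + 2*y*sin(3*y)/3 + 2*cos(3*y)/9.
Then F(pi/12) - F(0) = (sqrt(2)*(-12*pi**2 - pi**3 + 96*pi + 384)/3456) - (2/9) = -2/9 - sqrt(2)*pi**2/288 - sqrt(2)*pi**3/3456 + sqrt(2)*pi/36 + sqrt(2)/9.

-2/9 - sqrt(2)*pi**2/288 - sqrt(2)*pi**3/3456 + sqrt(2)*pi/36 + sqrt(2)/9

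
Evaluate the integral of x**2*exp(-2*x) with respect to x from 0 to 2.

(-13 + exp(4))*exp(-4)/4

Integrate by parts twice (u = x^2, dv = exp(-2*x) dx).
An antiderivative is F(x) = (-2*x**2 - 2*x - 1)*exp(-2*x)/4.
Then F(2) - F(0) = (-13*exp(-4)/4) - (-1/4) = (-13 + exp(4))*exp(-4)/4.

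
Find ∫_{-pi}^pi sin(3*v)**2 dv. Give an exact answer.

pi

Use the identity sin^2(3*v) = (1 - cos(6*v))/2.
An antiderivative is F(v) = v/2 - sin(6*v)/12.
Then F(pi) - F(-pi) = (pi/2) - (-pi/2) = pi.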